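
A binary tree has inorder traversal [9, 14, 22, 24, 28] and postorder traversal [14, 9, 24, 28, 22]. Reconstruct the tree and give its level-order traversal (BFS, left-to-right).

Inorder:   [9, 14, 22, 24, 28]
Postorder: [14, 9, 24, 28, 22]
Algorithm: postorder visits root last, so walk postorder right-to-left;
each value is the root of the current inorder slice — split it at that
value, recurse on the right subtree first, then the left.
Recursive splits:
  root=22; inorder splits into left=[9, 14], right=[24, 28]
  root=28; inorder splits into left=[24], right=[]
  root=24; inorder splits into left=[], right=[]
  root=9; inorder splits into left=[], right=[14]
  root=14; inorder splits into left=[], right=[]
Reconstructed level-order: [22, 9, 28, 14, 24]


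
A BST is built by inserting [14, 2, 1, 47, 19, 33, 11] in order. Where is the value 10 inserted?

Starting tree (level order): [14, 2, 47, 1, 11, 19, None, None, None, None, None, None, 33]
Insertion path: 14 -> 2 -> 11
Result: insert 10 as left child of 11
Final tree (level order): [14, 2, 47, 1, 11, 19, None, None, None, 10, None, None, 33]


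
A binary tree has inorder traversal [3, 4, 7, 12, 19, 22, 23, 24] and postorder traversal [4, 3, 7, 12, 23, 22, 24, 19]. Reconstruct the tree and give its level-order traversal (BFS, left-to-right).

Inorder:   [3, 4, 7, 12, 19, 22, 23, 24]
Postorder: [4, 3, 7, 12, 23, 22, 24, 19]
Algorithm: postorder visits root last, so walk postorder right-to-left;
each value is the root of the current inorder slice — split it at that
value, recurse on the right subtree first, then the left.
Recursive splits:
  root=19; inorder splits into left=[3, 4, 7, 12], right=[22, 23, 24]
  root=24; inorder splits into left=[22, 23], right=[]
  root=22; inorder splits into left=[], right=[23]
  root=23; inorder splits into left=[], right=[]
  root=12; inorder splits into left=[3, 4, 7], right=[]
  root=7; inorder splits into left=[3, 4], right=[]
  root=3; inorder splits into left=[], right=[4]
  root=4; inorder splits into left=[], right=[]
Reconstructed level-order: [19, 12, 24, 7, 22, 3, 23, 4]


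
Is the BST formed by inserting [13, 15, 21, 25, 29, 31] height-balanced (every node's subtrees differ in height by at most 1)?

Tree (level-order array): [13, None, 15, None, 21, None, 25, None, 29, None, 31]
Definition: a tree is height-balanced if, at every node, |h(left) - h(right)| <= 1 (empty subtree has height -1).
Bottom-up per-node check:
  node 31: h_left=-1, h_right=-1, diff=0 [OK], height=0
  node 29: h_left=-1, h_right=0, diff=1 [OK], height=1
  node 25: h_left=-1, h_right=1, diff=2 [FAIL (|-1-1|=2 > 1)], height=2
  node 21: h_left=-1, h_right=2, diff=3 [FAIL (|-1-2|=3 > 1)], height=3
  node 15: h_left=-1, h_right=3, diff=4 [FAIL (|-1-3|=4 > 1)], height=4
  node 13: h_left=-1, h_right=4, diff=5 [FAIL (|-1-4|=5 > 1)], height=5
Node 25 violates the condition: |-1 - 1| = 2 > 1.
Result: Not balanced


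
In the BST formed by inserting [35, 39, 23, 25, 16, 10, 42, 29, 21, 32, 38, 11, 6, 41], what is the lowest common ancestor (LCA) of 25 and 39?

Tree insertion order: [35, 39, 23, 25, 16, 10, 42, 29, 21, 32, 38, 11, 6, 41]
Tree (level-order array): [35, 23, 39, 16, 25, 38, 42, 10, 21, None, 29, None, None, 41, None, 6, 11, None, None, None, 32]
In a BST, the LCA of p=25, q=39 is the first node v on the
root-to-leaf path with p <= v <= q (go left if both < v, right if both > v).
Walk from root:
  at 35: 25 <= 35 <= 39, this is the LCA
LCA = 35


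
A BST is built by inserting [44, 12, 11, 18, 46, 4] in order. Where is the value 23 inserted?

Starting tree (level order): [44, 12, 46, 11, 18, None, None, 4]
Insertion path: 44 -> 12 -> 18
Result: insert 23 as right child of 18
Final tree (level order): [44, 12, 46, 11, 18, None, None, 4, None, None, 23]


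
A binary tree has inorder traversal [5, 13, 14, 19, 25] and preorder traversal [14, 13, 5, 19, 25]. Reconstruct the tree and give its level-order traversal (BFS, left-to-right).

Inorder:  [5, 13, 14, 19, 25]
Preorder: [14, 13, 5, 19, 25]
Algorithm: preorder visits root first, so consume preorder in order;
for each root, split the current inorder slice at that value into
left-subtree inorder and right-subtree inorder, then recurse.
Recursive splits:
  root=14; inorder splits into left=[5, 13], right=[19, 25]
  root=13; inorder splits into left=[5], right=[]
  root=5; inorder splits into left=[], right=[]
  root=19; inorder splits into left=[], right=[25]
  root=25; inorder splits into left=[], right=[]
Reconstructed level-order: [14, 13, 19, 5, 25]


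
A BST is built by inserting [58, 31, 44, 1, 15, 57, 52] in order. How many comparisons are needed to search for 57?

Search path for 57: 58 -> 31 -> 44 -> 57
Found: True
Comparisons: 4


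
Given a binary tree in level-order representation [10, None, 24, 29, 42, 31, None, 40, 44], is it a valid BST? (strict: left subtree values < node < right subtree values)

Level-order array: [10, None, 24, 29, 42, 31, None, 40, 44]
Validate using subtree bounds (lo, hi): at each node, require lo < value < hi,
then recurse left with hi=value and right with lo=value.
Preorder trace (stopping at first violation):
  at node 10 with bounds (-inf, +inf): OK
  at node 24 with bounds (10, +inf): OK
  at node 29 with bounds (10, 24): VIOLATION
Node 29 violates its bound: not (10 < 29 < 24).
Result: Not a valid BST


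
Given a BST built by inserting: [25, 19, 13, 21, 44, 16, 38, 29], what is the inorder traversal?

Tree insertion order: [25, 19, 13, 21, 44, 16, 38, 29]
Tree (level-order array): [25, 19, 44, 13, 21, 38, None, None, 16, None, None, 29]
Inorder traversal: [13, 16, 19, 21, 25, 29, 38, 44]


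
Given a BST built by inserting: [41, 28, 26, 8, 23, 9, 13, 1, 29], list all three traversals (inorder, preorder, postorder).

Tree insertion order: [41, 28, 26, 8, 23, 9, 13, 1, 29]
Tree (level-order array): [41, 28, None, 26, 29, 8, None, None, None, 1, 23, None, None, 9, None, None, 13]
Inorder (L, root, R): [1, 8, 9, 13, 23, 26, 28, 29, 41]
Preorder (root, L, R): [41, 28, 26, 8, 1, 23, 9, 13, 29]
Postorder (L, R, root): [1, 13, 9, 23, 8, 26, 29, 28, 41]


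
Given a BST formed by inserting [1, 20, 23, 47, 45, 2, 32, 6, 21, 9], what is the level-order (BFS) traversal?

Tree insertion order: [1, 20, 23, 47, 45, 2, 32, 6, 21, 9]
Tree (level-order array): [1, None, 20, 2, 23, None, 6, 21, 47, None, 9, None, None, 45, None, None, None, 32]
BFS from the root, enqueuing left then right child of each popped node:
  queue [1] -> pop 1, enqueue [20], visited so far: [1]
  queue [20] -> pop 20, enqueue [2, 23], visited so far: [1, 20]
  queue [2, 23] -> pop 2, enqueue [6], visited so far: [1, 20, 2]
  queue [23, 6] -> pop 23, enqueue [21, 47], visited so far: [1, 20, 2, 23]
  queue [6, 21, 47] -> pop 6, enqueue [9], visited so far: [1, 20, 2, 23, 6]
  queue [21, 47, 9] -> pop 21, enqueue [none], visited so far: [1, 20, 2, 23, 6, 21]
  queue [47, 9] -> pop 47, enqueue [45], visited so far: [1, 20, 2, 23, 6, 21, 47]
  queue [9, 45] -> pop 9, enqueue [none], visited so far: [1, 20, 2, 23, 6, 21, 47, 9]
  queue [45] -> pop 45, enqueue [32], visited so far: [1, 20, 2, 23, 6, 21, 47, 9, 45]
  queue [32] -> pop 32, enqueue [none], visited so far: [1, 20, 2, 23, 6, 21, 47, 9, 45, 32]
Result: [1, 20, 2, 23, 6, 21, 47, 9, 45, 32]


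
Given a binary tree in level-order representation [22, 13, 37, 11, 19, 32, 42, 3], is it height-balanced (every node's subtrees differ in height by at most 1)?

Tree (level-order array): [22, 13, 37, 11, 19, 32, 42, 3]
Definition: a tree is height-balanced if, at every node, |h(left) - h(right)| <= 1 (empty subtree has height -1).
Bottom-up per-node check:
  node 3: h_left=-1, h_right=-1, diff=0 [OK], height=0
  node 11: h_left=0, h_right=-1, diff=1 [OK], height=1
  node 19: h_left=-1, h_right=-1, diff=0 [OK], height=0
  node 13: h_left=1, h_right=0, diff=1 [OK], height=2
  node 32: h_left=-1, h_right=-1, diff=0 [OK], height=0
  node 42: h_left=-1, h_right=-1, diff=0 [OK], height=0
  node 37: h_left=0, h_right=0, diff=0 [OK], height=1
  node 22: h_left=2, h_right=1, diff=1 [OK], height=3
All nodes satisfy the balance condition.
Result: Balanced


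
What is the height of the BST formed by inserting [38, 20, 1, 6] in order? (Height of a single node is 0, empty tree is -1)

Insertion order: [38, 20, 1, 6]
Tree (level-order array): [38, 20, None, 1, None, None, 6]
Compute height bottom-up (empty subtree = -1):
  height(6) = 1 + max(-1, -1) = 0
  height(1) = 1 + max(-1, 0) = 1
  height(20) = 1 + max(1, -1) = 2
  height(38) = 1 + max(2, -1) = 3
Height = 3


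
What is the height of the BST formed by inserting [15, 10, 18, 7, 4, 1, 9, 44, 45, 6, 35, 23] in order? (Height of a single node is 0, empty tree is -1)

Insertion order: [15, 10, 18, 7, 4, 1, 9, 44, 45, 6, 35, 23]
Tree (level-order array): [15, 10, 18, 7, None, None, 44, 4, 9, 35, 45, 1, 6, None, None, 23]
Compute height bottom-up (empty subtree = -1):
  height(1) = 1 + max(-1, -1) = 0
  height(6) = 1 + max(-1, -1) = 0
  height(4) = 1 + max(0, 0) = 1
  height(9) = 1 + max(-1, -1) = 0
  height(7) = 1 + max(1, 0) = 2
  height(10) = 1 + max(2, -1) = 3
  height(23) = 1 + max(-1, -1) = 0
  height(35) = 1 + max(0, -1) = 1
  height(45) = 1 + max(-1, -1) = 0
  height(44) = 1 + max(1, 0) = 2
  height(18) = 1 + max(-1, 2) = 3
  height(15) = 1 + max(3, 3) = 4
Height = 4


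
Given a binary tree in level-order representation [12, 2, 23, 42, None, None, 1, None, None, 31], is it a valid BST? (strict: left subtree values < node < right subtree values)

Level-order array: [12, 2, 23, 42, None, None, 1, None, None, 31]
Validate using subtree bounds (lo, hi): at each node, require lo < value < hi,
then recurse left with hi=value and right with lo=value.
Preorder trace (stopping at first violation):
  at node 12 with bounds (-inf, +inf): OK
  at node 2 with bounds (-inf, 12): OK
  at node 42 with bounds (-inf, 2): VIOLATION
Node 42 violates its bound: not (-inf < 42 < 2).
Result: Not a valid BST


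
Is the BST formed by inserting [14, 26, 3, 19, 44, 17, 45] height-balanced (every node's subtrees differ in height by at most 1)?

Tree (level-order array): [14, 3, 26, None, None, 19, 44, 17, None, None, 45]
Definition: a tree is height-balanced if, at every node, |h(left) - h(right)| <= 1 (empty subtree has height -1).
Bottom-up per-node check:
  node 3: h_left=-1, h_right=-1, diff=0 [OK], height=0
  node 17: h_left=-1, h_right=-1, diff=0 [OK], height=0
  node 19: h_left=0, h_right=-1, diff=1 [OK], height=1
  node 45: h_left=-1, h_right=-1, diff=0 [OK], height=0
  node 44: h_left=-1, h_right=0, diff=1 [OK], height=1
  node 26: h_left=1, h_right=1, diff=0 [OK], height=2
  node 14: h_left=0, h_right=2, diff=2 [FAIL (|0-2|=2 > 1)], height=3
Node 14 violates the condition: |0 - 2| = 2 > 1.
Result: Not balanced


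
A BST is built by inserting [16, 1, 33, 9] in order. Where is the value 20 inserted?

Starting tree (level order): [16, 1, 33, None, 9]
Insertion path: 16 -> 33
Result: insert 20 as left child of 33
Final tree (level order): [16, 1, 33, None, 9, 20]


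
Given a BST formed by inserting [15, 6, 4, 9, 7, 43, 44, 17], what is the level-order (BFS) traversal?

Tree insertion order: [15, 6, 4, 9, 7, 43, 44, 17]
Tree (level-order array): [15, 6, 43, 4, 9, 17, 44, None, None, 7]
BFS from the root, enqueuing left then right child of each popped node:
  queue [15] -> pop 15, enqueue [6, 43], visited so far: [15]
  queue [6, 43] -> pop 6, enqueue [4, 9], visited so far: [15, 6]
  queue [43, 4, 9] -> pop 43, enqueue [17, 44], visited so far: [15, 6, 43]
  queue [4, 9, 17, 44] -> pop 4, enqueue [none], visited so far: [15, 6, 43, 4]
  queue [9, 17, 44] -> pop 9, enqueue [7], visited so far: [15, 6, 43, 4, 9]
  queue [17, 44, 7] -> pop 17, enqueue [none], visited so far: [15, 6, 43, 4, 9, 17]
  queue [44, 7] -> pop 44, enqueue [none], visited so far: [15, 6, 43, 4, 9, 17, 44]
  queue [7] -> pop 7, enqueue [none], visited so far: [15, 6, 43, 4, 9, 17, 44, 7]
Result: [15, 6, 43, 4, 9, 17, 44, 7]


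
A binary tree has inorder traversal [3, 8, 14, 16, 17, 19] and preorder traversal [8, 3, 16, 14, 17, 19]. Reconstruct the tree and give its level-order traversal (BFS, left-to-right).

Inorder:  [3, 8, 14, 16, 17, 19]
Preorder: [8, 3, 16, 14, 17, 19]
Algorithm: preorder visits root first, so consume preorder in order;
for each root, split the current inorder slice at that value into
left-subtree inorder and right-subtree inorder, then recurse.
Recursive splits:
  root=8; inorder splits into left=[3], right=[14, 16, 17, 19]
  root=3; inorder splits into left=[], right=[]
  root=16; inorder splits into left=[14], right=[17, 19]
  root=14; inorder splits into left=[], right=[]
  root=17; inorder splits into left=[], right=[19]
  root=19; inorder splits into left=[], right=[]
Reconstructed level-order: [8, 3, 16, 14, 17, 19]


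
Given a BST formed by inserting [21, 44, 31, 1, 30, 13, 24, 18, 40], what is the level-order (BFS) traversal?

Tree insertion order: [21, 44, 31, 1, 30, 13, 24, 18, 40]
Tree (level-order array): [21, 1, 44, None, 13, 31, None, None, 18, 30, 40, None, None, 24]
BFS from the root, enqueuing left then right child of each popped node:
  queue [21] -> pop 21, enqueue [1, 44], visited so far: [21]
  queue [1, 44] -> pop 1, enqueue [13], visited so far: [21, 1]
  queue [44, 13] -> pop 44, enqueue [31], visited so far: [21, 1, 44]
  queue [13, 31] -> pop 13, enqueue [18], visited so far: [21, 1, 44, 13]
  queue [31, 18] -> pop 31, enqueue [30, 40], visited so far: [21, 1, 44, 13, 31]
  queue [18, 30, 40] -> pop 18, enqueue [none], visited so far: [21, 1, 44, 13, 31, 18]
  queue [30, 40] -> pop 30, enqueue [24], visited so far: [21, 1, 44, 13, 31, 18, 30]
  queue [40, 24] -> pop 40, enqueue [none], visited so far: [21, 1, 44, 13, 31, 18, 30, 40]
  queue [24] -> pop 24, enqueue [none], visited so far: [21, 1, 44, 13, 31, 18, 30, 40, 24]
Result: [21, 1, 44, 13, 31, 18, 30, 40, 24]


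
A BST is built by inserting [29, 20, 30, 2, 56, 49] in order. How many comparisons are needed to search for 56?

Search path for 56: 29 -> 30 -> 56
Found: True
Comparisons: 3


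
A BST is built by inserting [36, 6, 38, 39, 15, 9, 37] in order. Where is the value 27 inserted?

Starting tree (level order): [36, 6, 38, None, 15, 37, 39, 9]
Insertion path: 36 -> 6 -> 15
Result: insert 27 as right child of 15
Final tree (level order): [36, 6, 38, None, 15, 37, 39, 9, 27]


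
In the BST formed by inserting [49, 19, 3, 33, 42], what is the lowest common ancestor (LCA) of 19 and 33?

Tree insertion order: [49, 19, 3, 33, 42]
Tree (level-order array): [49, 19, None, 3, 33, None, None, None, 42]
In a BST, the LCA of p=19, q=33 is the first node v on the
root-to-leaf path with p <= v <= q (go left if both < v, right if both > v).
Walk from root:
  at 49: both 19 and 33 < 49, go left
  at 19: 19 <= 19 <= 33, this is the LCA
LCA = 19


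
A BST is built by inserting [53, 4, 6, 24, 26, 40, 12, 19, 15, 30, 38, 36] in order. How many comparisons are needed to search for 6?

Search path for 6: 53 -> 4 -> 6
Found: True
Comparisons: 3


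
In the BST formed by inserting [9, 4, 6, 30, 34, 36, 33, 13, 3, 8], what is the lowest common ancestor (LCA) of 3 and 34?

Tree insertion order: [9, 4, 6, 30, 34, 36, 33, 13, 3, 8]
Tree (level-order array): [9, 4, 30, 3, 6, 13, 34, None, None, None, 8, None, None, 33, 36]
In a BST, the LCA of p=3, q=34 is the first node v on the
root-to-leaf path with p <= v <= q (go left if both < v, right if both > v).
Walk from root:
  at 9: 3 <= 9 <= 34, this is the LCA
LCA = 9


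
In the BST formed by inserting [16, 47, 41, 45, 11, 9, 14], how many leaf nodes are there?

Tree built from: [16, 47, 41, 45, 11, 9, 14]
Tree (level-order array): [16, 11, 47, 9, 14, 41, None, None, None, None, None, None, 45]
Rule: A leaf has 0 children.
Per-node child counts:
  node 16: 2 child(ren)
  node 11: 2 child(ren)
  node 9: 0 child(ren)
  node 14: 0 child(ren)
  node 47: 1 child(ren)
  node 41: 1 child(ren)
  node 45: 0 child(ren)
Matching nodes: [9, 14, 45]
Count of leaf nodes: 3


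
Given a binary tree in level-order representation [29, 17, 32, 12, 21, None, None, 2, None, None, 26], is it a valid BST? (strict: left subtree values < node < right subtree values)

Level-order array: [29, 17, 32, 12, 21, None, None, 2, None, None, 26]
Validate using subtree bounds (lo, hi): at each node, require lo < value < hi,
then recurse left with hi=value and right with lo=value.
Preorder trace (stopping at first violation):
  at node 29 with bounds (-inf, +inf): OK
  at node 17 with bounds (-inf, 29): OK
  at node 12 with bounds (-inf, 17): OK
  at node 2 with bounds (-inf, 12): OK
  at node 21 with bounds (17, 29): OK
  at node 26 with bounds (21, 29): OK
  at node 32 with bounds (29, +inf): OK
No violation found at any node.
Result: Valid BST


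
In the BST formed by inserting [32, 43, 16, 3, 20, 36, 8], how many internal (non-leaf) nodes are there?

Tree built from: [32, 43, 16, 3, 20, 36, 8]
Tree (level-order array): [32, 16, 43, 3, 20, 36, None, None, 8]
Rule: An internal node has at least one child.
Per-node child counts:
  node 32: 2 child(ren)
  node 16: 2 child(ren)
  node 3: 1 child(ren)
  node 8: 0 child(ren)
  node 20: 0 child(ren)
  node 43: 1 child(ren)
  node 36: 0 child(ren)
Matching nodes: [32, 16, 3, 43]
Count of internal (non-leaf) nodes: 4


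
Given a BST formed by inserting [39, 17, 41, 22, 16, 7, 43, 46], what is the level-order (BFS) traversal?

Tree insertion order: [39, 17, 41, 22, 16, 7, 43, 46]
Tree (level-order array): [39, 17, 41, 16, 22, None, 43, 7, None, None, None, None, 46]
BFS from the root, enqueuing left then right child of each popped node:
  queue [39] -> pop 39, enqueue [17, 41], visited so far: [39]
  queue [17, 41] -> pop 17, enqueue [16, 22], visited so far: [39, 17]
  queue [41, 16, 22] -> pop 41, enqueue [43], visited so far: [39, 17, 41]
  queue [16, 22, 43] -> pop 16, enqueue [7], visited so far: [39, 17, 41, 16]
  queue [22, 43, 7] -> pop 22, enqueue [none], visited so far: [39, 17, 41, 16, 22]
  queue [43, 7] -> pop 43, enqueue [46], visited so far: [39, 17, 41, 16, 22, 43]
  queue [7, 46] -> pop 7, enqueue [none], visited so far: [39, 17, 41, 16, 22, 43, 7]
  queue [46] -> pop 46, enqueue [none], visited so far: [39, 17, 41, 16, 22, 43, 7, 46]
Result: [39, 17, 41, 16, 22, 43, 7, 46]


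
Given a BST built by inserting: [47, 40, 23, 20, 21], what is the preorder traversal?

Tree insertion order: [47, 40, 23, 20, 21]
Tree (level-order array): [47, 40, None, 23, None, 20, None, None, 21]
Preorder traversal: [47, 40, 23, 20, 21]


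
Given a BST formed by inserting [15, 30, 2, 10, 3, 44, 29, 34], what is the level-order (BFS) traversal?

Tree insertion order: [15, 30, 2, 10, 3, 44, 29, 34]
Tree (level-order array): [15, 2, 30, None, 10, 29, 44, 3, None, None, None, 34]
BFS from the root, enqueuing left then right child of each popped node:
  queue [15] -> pop 15, enqueue [2, 30], visited so far: [15]
  queue [2, 30] -> pop 2, enqueue [10], visited so far: [15, 2]
  queue [30, 10] -> pop 30, enqueue [29, 44], visited so far: [15, 2, 30]
  queue [10, 29, 44] -> pop 10, enqueue [3], visited so far: [15, 2, 30, 10]
  queue [29, 44, 3] -> pop 29, enqueue [none], visited so far: [15, 2, 30, 10, 29]
  queue [44, 3] -> pop 44, enqueue [34], visited so far: [15, 2, 30, 10, 29, 44]
  queue [3, 34] -> pop 3, enqueue [none], visited so far: [15, 2, 30, 10, 29, 44, 3]
  queue [34] -> pop 34, enqueue [none], visited so far: [15, 2, 30, 10, 29, 44, 3, 34]
Result: [15, 2, 30, 10, 29, 44, 3, 34]


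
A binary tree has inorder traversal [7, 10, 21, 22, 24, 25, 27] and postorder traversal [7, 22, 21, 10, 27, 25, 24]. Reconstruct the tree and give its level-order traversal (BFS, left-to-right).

Inorder:   [7, 10, 21, 22, 24, 25, 27]
Postorder: [7, 22, 21, 10, 27, 25, 24]
Algorithm: postorder visits root last, so walk postorder right-to-left;
each value is the root of the current inorder slice — split it at that
value, recurse on the right subtree first, then the left.
Recursive splits:
  root=24; inorder splits into left=[7, 10, 21, 22], right=[25, 27]
  root=25; inorder splits into left=[], right=[27]
  root=27; inorder splits into left=[], right=[]
  root=10; inorder splits into left=[7], right=[21, 22]
  root=21; inorder splits into left=[], right=[22]
  root=22; inorder splits into left=[], right=[]
  root=7; inorder splits into left=[], right=[]
Reconstructed level-order: [24, 10, 25, 7, 21, 27, 22]


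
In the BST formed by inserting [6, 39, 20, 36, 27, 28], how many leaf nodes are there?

Tree built from: [6, 39, 20, 36, 27, 28]
Tree (level-order array): [6, None, 39, 20, None, None, 36, 27, None, None, 28]
Rule: A leaf has 0 children.
Per-node child counts:
  node 6: 1 child(ren)
  node 39: 1 child(ren)
  node 20: 1 child(ren)
  node 36: 1 child(ren)
  node 27: 1 child(ren)
  node 28: 0 child(ren)
Matching nodes: [28]
Count of leaf nodes: 1


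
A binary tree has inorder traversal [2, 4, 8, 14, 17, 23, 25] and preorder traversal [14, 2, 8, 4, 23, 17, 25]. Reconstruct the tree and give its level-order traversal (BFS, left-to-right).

Inorder:  [2, 4, 8, 14, 17, 23, 25]
Preorder: [14, 2, 8, 4, 23, 17, 25]
Algorithm: preorder visits root first, so consume preorder in order;
for each root, split the current inorder slice at that value into
left-subtree inorder and right-subtree inorder, then recurse.
Recursive splits:
  root=14; inorder splits into left=[2, 4, 8], right=[17, 23, 25]
  root=2; inorder splits into left=[], right=[4, 8]
  root=8; inorder splits into left=[4], right=[]
  root=4; inorder splits into left=[], right=[]
  root=23; inorder splits into left=[17], right=[25]
  root=17; inorder splits into left=[], right=[]
  root=25; inorder splits into left=[], right=[]
Reconstructed level-order: [14, 2, 23, 8, 17, 25, 4]


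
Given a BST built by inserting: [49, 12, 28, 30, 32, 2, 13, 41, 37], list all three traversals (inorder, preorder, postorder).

Tree insertion order: [49, 12, 28, 30, 32, 2, 13, 41, 37]
Tree (level-order array): [49, 12, None, 2, 28, None, None, 13, 30, None, None, None, 32, None, 41, 37]
Inorder (L, root, R): [2, 12, 13, 28, 30, 32, 37, 41, 49]
Preorder (root, L, R): [49, 12, 2, 28, 13, 30, 32, 41, 37]
Postorder (L, R, root): [2, 13, 37, 41, 32, 30, 28, 12, 49]


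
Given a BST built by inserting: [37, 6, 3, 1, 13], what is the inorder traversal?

Tree insertion order: [37, 6, 3, 1, 13]
Tree (level-order array): [37, 6, None, 3, 13, 1]
Inorder traversal: [1, 3, 6, 13, 37]


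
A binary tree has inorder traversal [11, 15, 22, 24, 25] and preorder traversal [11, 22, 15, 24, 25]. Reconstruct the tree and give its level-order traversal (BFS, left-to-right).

Inorder:  [11, 15, 22, 24, 25]
Preorder: [11, 22, 15, 24, 25]
Algorithm: preorder visits root first, so consume preorder in order;
for each root, split the current inorder slice at that value into
left-subtree inorder and right-subtree inorder, then recurse.
Recursive splits:
  root=11; inorder splits into left=[], right=[15, 22, 24, 25]
  root=22; inorder splits into left=[15], right=[24, 25]
  root=15; inorder splits into left=[], right=[]
  root=24; inorder splits into left=[], right=[25]
  root=25; inorder splits into left=[], right=[]
Reconstructed level-order: [11, 22, 15, 24, 25]


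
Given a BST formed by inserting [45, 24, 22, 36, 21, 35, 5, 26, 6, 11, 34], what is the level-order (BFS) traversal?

Tree insertion order: [45, 24, 22, 36, 21, 35, 5, 26, 6, 11, 34]
Tree (level-order array): [45, 24, None, 22, 36, 21, None, 35, None, 5, None, 26, None, None, 6, None, 34, None, 11]
BFS from the root, enqueuing left then right child of each popped node:
  queue [45] -> pop 45, enqueue [24], visited so far: [45]
  queue [24] -> pop 24, enqueue [22, 36], visited so far: [45, 24]
  queue [22, 36] -> pop 22, enqueue [21], visited so far: [45, 24, 22]
  queue [36, 21] -> pop 36, enqueue [35], visited so far: [45, 24, 22, 36]
  queue [21, 35] -> pop 21, enqueue [5], visited so far: [45, 24, 22, 36, 21]
  queue [35, 5] -> pop 35, enqueue [26], visited so far: [45, 24, 22, 36, 21, 35]
  queue [5, 26] -> pop 5, enqueue [6], visited so far: [45, 24, 22, 36, 21, 35, 5]
  queue [26, 6] -> pop 26, enqueue [34], visited so far: [45, 24, 22, 36, 21, 35, 5, 26]
  queue [6, 34] -> pop 6, enqueue [11], visited so far: [45, 24, 22, 36, 21, 35, 5, 26, 6]
  queue [34, 11] -> pop 34, enqueue [none], visited so far: [45, 24, 22, 36, 21, 35, 5, 26, 6, 34]
  queue [11] -> pop 11, enqueue [none], visited so far: [45, 24, 22, 36, 21, 35, 5, 26, 6, 34, 11]
Result: [45, 24, 22, 36, 21, 35, 5, 26, 6, 34, 11]


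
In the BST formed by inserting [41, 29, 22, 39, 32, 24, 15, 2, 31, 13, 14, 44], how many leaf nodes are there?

Tree built from: [41, 29, 22, 39, 32, 24, 15, 2, 31, 13, 14, 44]
Tree (level-order array): [41, 29, 44, 22, 39, None, None, 15, 24, 32, None, 2, None, None, None, 31, None, None, 13, None, None, None, 14]
Rule: A leaf has 0 children.
Per-node child counts:
  node 41: 2 child(ren)
  node 29: 2 child(ren)
  node 22: 2 child(ren)
  node 15: 1 child(ren)
  node 2: 1 child(ren)
  node 13: 1 child(ren)
  node 14: 0 child(ren)
  node 24: 0 child(ren)
  node 39: 1 child(ren)
  node 32: 1 child(ren)
  node 31: 0 child(ren)
  node 44: 0 child(ren)
Matching nodes: [14, 24, 31, 44]
Count of leaf nodes: 4


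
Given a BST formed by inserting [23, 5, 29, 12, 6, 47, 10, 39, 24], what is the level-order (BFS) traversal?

Tree insertion order: [23, 5, 29, 12, 6, 47, 10, 39, 24]
Tree (level-order array): [23, 5, 29, None, 12, 24, 47, 6, None, None, None, 39, None, None, 10]
BFS from the root, enqueuing left then right child of each popped node:
  queue [23] -> pop 23, enqueue [5, 29], visited so far: [23]
  queue [5, 29] -> pop 5, enqueue [12], visited so far: [23, 5]
  queue [29, 12] -> pop 29, enqueue [24, 47], visited so far: [23, 5, 29]
  queue [12, 24, 47] -> pop 12, enqueue [6], visited so far: [23, 5, 29, 12]
  queue [24, 47, 6] -> pop 24, enqueue [none], visited so far: [23, 5, 29, 12, 24]
  queue [47, 6] -> pop 47, enqueue [39], visited so far: [23, 5, 29, 12, 24, 47]
  queue [6, 39] -> pop 6, enqueue [10], visited so far: [23, 5, 29, 12, 24, 47, 6]
  queue [39, 10] -> pop 39, enqueue [none], visited so far: [23, 5, 29, 12, 24, 47, 6, 39]
  queue [10] -> pop 10, enqueue [none], visited so far: [23, 5, 29, 12, 24, 47, 6, 39, 10]
Result: [23, 5, 29, 12, 24, 47, 6, 39, 10]


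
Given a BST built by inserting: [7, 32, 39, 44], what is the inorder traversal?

Tree insertion order: [7, 32, 39, 44]
Tree (level-order array): [7, None, 32, None, 39, None, 44]
Inorder traversal: [7, 32, 39, 44]


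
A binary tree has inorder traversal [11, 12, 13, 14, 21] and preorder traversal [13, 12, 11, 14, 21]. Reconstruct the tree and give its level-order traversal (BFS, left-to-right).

Inorder:  [11, 12, 13, 14, 21]
Preorder: [13, 12, 11, 14, 21]
Algorithm: preorder visits root first, so consume preorder in order;
for each root, split the current inorder slice at that value into
left-subtree inorder and right-subtree inorder, then recurse.
Recursive splits:
  root=13; inorder splits into left=[11, 12], right=[14, 21]
  root=12; inorder splits into left=[11], right=[]
  root=11; inorder splits into left=[], right=[]
  root=14; inorder splits into left=[], right=[21]
  root=21; inorder splits into left=[], right=[]
Reconstructed level-order: [13, 12, 14, 11, 21]


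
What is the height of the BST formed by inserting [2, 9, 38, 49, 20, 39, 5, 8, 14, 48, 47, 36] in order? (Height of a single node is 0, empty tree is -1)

Insertion order: [2, 9, 38, 49, 20, 39, 5, 8, 14, 48, 47, 36]
Tree (level-order array): [2, None, 9, 5, 38, None, 8, 20, 49, None, None, 14, 36, 39, None, None, None, None, None, None, 48, 47]
Compute height bottom-up (empty subtree = -1):
  height(8) = 1 + max(-1, -1) = 0
  height(5) = 1 + max(-1, 0) = 1
  height(14) = 1 + max(-1, -1) = 0
  height(36) = 1 + max(-1, -1) = 0
  height(20) = 1 + max(0, 0) = 1
  height(47) = 1 + max(-1, -1) = 0
  height(48) = 1 + max(0, -1) = 1
  height(39) = 1 + max(-1, 1) = 2
  height(49) = 1 + max(2, -1) = 3
  height(38) = 1 + max(1, 3) = 4
  height(9) = 1 + max(1, 4) = 5
  height(2) = 1 + max(-1, 5) = 6
Height = 6


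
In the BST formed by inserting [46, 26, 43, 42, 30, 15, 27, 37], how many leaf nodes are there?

Tree built from: [46, 26, 43, 42, 30, 15, 27, 37]
Tree (level-order array): [46, 26, None, 15, 43, None, None, 42, None, 30, None, 27, 37]
Rule: A leaf has 0 children.
Per-node child counts:
  node 46: 1 child(ren)
  node 26: 2 child(ren)
  node 15: 0 child(ren)
  node 43: 1 child(ren)
  node 42: 1 child(ren)
  node 30: 2 child(ren)
  node 27: 0 child(ren)
  node 37: 0 child(ren)
Matching nodes: [15, 27, 37]
Count of leaf nodes: 3


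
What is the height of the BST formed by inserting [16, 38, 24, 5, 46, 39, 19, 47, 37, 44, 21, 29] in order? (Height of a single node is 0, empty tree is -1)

Insertion order: [16, 38, 24, 5, 46, 39, 19, 47, 37, 44, 21, 29]
Tree (level-order array): [16, 5, 38, None, None, 24, 46, 19, 37, 39, 47, None, 21, 29, None, None, 44]
Compute height bottom-up (empty subtree = -1):
  height(5) = 1 + max(-1, -1) = 0
  height(21) = 1 + max(-1, -1) = 0
  height(19) = 1 + max(-1, 0) = 1
  height(29) = 1 + max(-1, -1) = 0
  height(37) = 1 + max(0, -1) = 1
  height(24) = 1 + max(1, 1) = 2
  height(44) = 1 + max(-1, -1) = 0
  height(39) = 1 + max(-1, 0) = 1
  height(47) = 1 + max(-1, -1) = 0
  height(46) = 1 + max(1, 0) = 2
  height(38) = 1 + max(2, 2) = 3
  height(16) = 1 + max(0, 3) = 4
Height = 4


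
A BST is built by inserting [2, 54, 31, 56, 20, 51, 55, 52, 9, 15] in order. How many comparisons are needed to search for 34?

Search path for 34: 2 -> 54 -> 31 -> 51
Found: False
Comparisons: 4


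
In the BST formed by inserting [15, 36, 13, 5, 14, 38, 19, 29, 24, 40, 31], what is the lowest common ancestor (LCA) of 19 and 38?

Tree insertion order: [15, 36, 13, 5, 14, 38, 19, 29, 24, 40, 31]
Tree (level-order array): [15, 13, 36, 5, 14, 19, 38, None, None, None, None, None, 29, None, 40, 24, 31]
In a BST, the LCA of p=19, q=38 is the first node v on the
root-to-leaf path with p <= v <= q (go left if both < v, right if both > v).
Walk from root:
  at 15: both 19 and 38 > 15, go right
  at 36: 19 <= 36 <= 38, this is the LCA
LCA = 36


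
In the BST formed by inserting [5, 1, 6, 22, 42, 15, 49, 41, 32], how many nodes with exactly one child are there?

Tree built from: [5, 1, 6, 22, 42, 15, 49, 41, 32]
Tree (level-order array): [5, 1, 6, None, None, None, 22, 15, 42, None, None, 41, 49, 32]
Rule: These are nodes with exactly 1 non-null child.
Per-node child counts:
  node 5: 2 child(ren)
  node 1: 0 child(ren)
  node 6: 1 child(ren)
  node 22: 2 child(ren)
  node 15: 0 child(ren)
  node 42: 2 child(ren)
  node 41: 1 child(ren)
  node 32: 0 child(ren)
  node 49: 0 child(ren)
Matching nodes: [6, 41]
Count of nodes with exactly one child: 2


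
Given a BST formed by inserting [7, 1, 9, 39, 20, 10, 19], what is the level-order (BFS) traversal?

Tree insertion order: [7, 1, 9, 39, 20, 10, 19]
Tree (level-order array): [7, 1, 9, None, None, None, 39, 20, None, 10, None, None, 19]
BFS from the root, enqueuing left then right child of each popped node:
  queue [7] -> pop 7, enqueue [1, 9], visited so far: [7]
  queue [1, 9] -> pop 1, enqueue [none], visited so far: [7, 1]
  queue [9] -> pop 9, enqueue [39], visited so far: [7, 1, 9]
  queue [39] -> pop 39, enqueue [20], visited so far: [7, 1, 9, 39]
  queue [20] -> pop 20, enqueue [10], visited so far: [7, 1, 9, 39, 20]
  queue [10] -> pop 10, enqueue [19], visited so far: [7, 1, 9, 39, 20, 10]
  queue [19] -> pop 19, enqueue [none], visited so far: [7, 1, 9, 39, 20, 10, 19]
Result: [7, 1, 9, 39, 20, 10, 19]


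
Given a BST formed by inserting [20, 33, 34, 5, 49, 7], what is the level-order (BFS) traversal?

Tree insertion order: [20, 33, 34, 5, 49, 7]
Tree (level-order array): [20, 5, 33, None, 7, None, 34, None, None, None, 49]
BFS from the root, enqueuing left then right child of each popped node:
  queue [20] -> pop 20, enqueue [5, 33], visited so far: [20]
  queue [5, 33] -> pop 5, enqueue [7], visited so far: [20, 5]
  queue [33, 7] -> pop 33, enqueue [34], visited so far: [20, 5, 33]
  queue [7, 34] -> pop 7, enqueue [none], visited so far: [20, 5, 33, 7]
  queue [34] -> pop 34, enqueue [49], visited so far: [20, 5, 33, 7, 34]
  queue [49] -> pop 49, enqueue [none], visited so far: [20, 5, 33, 7, 34, 49]
Result: [20, 5, 33, 7, 34, 49]


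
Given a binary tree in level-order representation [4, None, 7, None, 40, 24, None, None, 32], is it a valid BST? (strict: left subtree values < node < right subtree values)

Level-order array: [4, None, 7, None, 40, 24, None, None, 32]
Validate using subtree bounds (lo, hi): at each node, require lo < value < hi,
then recurse left with hi=value and right with lo=value.
Preorder trace (stopping at first violation):
  at node 4 with bounds (-inf, +inf): OK
  at node 7 with bounds (4, +inf): OK
  at node 40 with bounds (7, +inf): OK
  at node 24 with bounds (7, 40): OK
  at node 32 with bounds (24, 40): OK
No violation found at any node.
Result: Valid BST


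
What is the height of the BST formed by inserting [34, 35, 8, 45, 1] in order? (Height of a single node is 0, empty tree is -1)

Insertion order: [34, 35, 8, 45, 1]
Tree (level-order array): [34, 8, 35, 1, None, None, 45]
Compute height bottom-up (empty subtree = -1):
  height(1) = 1 + max(-1, -1) = 0
  height(8) = 1 + max(0, -1) = 1
  height(45) = 1 + max(-1, -1) = 0
  height(35) = 1 + max(-1, 0) = 1
  height(34) = 1 + max(1, 1) = 2
Height = 2


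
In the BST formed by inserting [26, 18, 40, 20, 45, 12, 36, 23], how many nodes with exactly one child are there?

Tree built from: [26, 18, 40, 20, 45, 12, 36, 23]
Tree (level-order array): [26, 18, 40, 12, 20, 36, 45, None, None, None, 23]
Rule: These are nodes with exactly 1 non-null child.
Per-node child counts:
  node 26: 2 child(ren)
  node 18: 2 child(ren)
  node 12: 0 child(ren)
  node 20: 1 child(ren)
  node 23: 0 child(ren)
  node 40: 2 child(ren)
  node 36: 0 child(ren)
  node 45: 0 child(ren)
Matching nodes: [20]
Count of nodes with exactly one child: 1


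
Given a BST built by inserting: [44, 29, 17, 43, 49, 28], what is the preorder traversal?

Tree insertion order: [44, 29, 17, 43, 49, 28]
Tree (level-order array): [44, 29, 49, 17, 43, None, None, None, 28]
Preorder traversal: [44, 29, 17, 28, 43, 49]


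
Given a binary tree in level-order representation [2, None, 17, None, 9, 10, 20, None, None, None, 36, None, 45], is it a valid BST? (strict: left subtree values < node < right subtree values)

Level-order array: [2, None, 17, None, 9, 10, 20, None, None, None, 36, None, 45]
Validate using subtree bounds (lo, hi): at each node, require lo < value < hi,
then recurse left with hi=value and right with lo=value.
Preorder trace (stopping at first violation):
  at node 2 with bounds (-inf, +inf): OK
  at node 17 with bounds (2, +inf): OK
  at node 9 with bounds (17, +inf): VIOLATION
Node 9 violates its bound: not (17 < 9 < +inf).
Result: Not a valid BST


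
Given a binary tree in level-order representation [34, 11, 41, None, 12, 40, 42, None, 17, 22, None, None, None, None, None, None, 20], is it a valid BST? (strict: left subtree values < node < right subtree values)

Level-order array: [34, 11, 41, None, 12, 40, 42, None, 17, 22, None, None, None, None, None, None, 20]
Validate using subtree bounds (lo, hi): at each node, require lo < value < hi,
then recurse left with hi=value and right with lo=value.
Preorder trace (stopping at first violation):
  at node 34 with bounds (-inf, +inf): OK
  at node 11 with bounds (-inf, 34): OK
  at node 12 with bounds (11, 34): OK
  at node 17 with bounds (12, 34): OK
  at node 41 with bounds (34, +inf): OK
  at node 40 with bounds (34, 41): OK
  at node 22 with bounds (34, 40): VIOLATION
Node 22 violates its bound: not (34 < 22 < 40).
Result: Not a valid BST


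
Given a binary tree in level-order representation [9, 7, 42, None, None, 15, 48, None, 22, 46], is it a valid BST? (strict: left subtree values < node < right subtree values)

Level-order array: [9, 7, 42, None, None, 15, 48, None, 22, 46]
Validate using subtree bounds (lo, hi): at each node, require lo < value < hi,
then recurse left with hi=value and right with lo=value.
Preorder trace (stopping at first violation):
  at node 9 with bounds (-inf, +inf): OK
  at node 7 with bounds (-inf, 9): OK
  at node 42 with bounds (9, +inf): OK
  at node 15 with bounds (9, 42): OK
  at node 22 with bounds (15, 42): OK
  at node 48 with bounds (42, +inf): OK
  at node 46 with bounds (42, 48): OK
No violation found at any node.
Result: Valid BST


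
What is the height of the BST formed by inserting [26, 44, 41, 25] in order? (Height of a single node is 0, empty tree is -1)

Insertion order: [26, 44, 41, 25]
Tree (level-order array): [26, 25, 44, None, None, 41]
Compute height bottom-up (empty subtree = -1):
  height(25) = 1 + max(-1, -1) = 0
  height(41) = 1 + max(-1, -1) = 0
  height(44) = 1 + max(0, -1) = 1
  height(26) = 1 + max(0, 1) = 2
Height = 2


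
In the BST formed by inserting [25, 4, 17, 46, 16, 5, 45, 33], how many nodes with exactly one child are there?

Tree built from: [25, 4, 17, 46, 16, 5, 45, 33]
Tree (level-order array): [25, 4, 46, None, 17, 45, None, 16, None, 33, None, 5]
Rule: These are nodes with exactly 1 non-null child.
Per-node child counts:
  node 25: 2 child(ren)
  node 4: 1 child(ren)
  node 17: 1 child(ren)
  node 16: 1 child(ren)
  node 5: 0 child(ren)
  node 46: 1 child(ren)
  node 45: 1 child(ren)
  node 33: 0 child(ren)
Matching nodes: [4, 17, 16, 46, 45]
Count of nodes with exactly one child: 5


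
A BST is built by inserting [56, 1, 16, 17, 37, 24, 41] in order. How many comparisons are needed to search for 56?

Search path for 56: 56
Found: True
Comparisons: 1


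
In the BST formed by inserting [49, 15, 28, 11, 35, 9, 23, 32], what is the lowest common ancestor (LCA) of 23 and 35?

Tree insertion order: [49, 15, 28, 11, 35, 9, 23, 32]
Tree (level-order array): [49, 15, None, 11, 28, 9, None, 23, 35, None, None, None, None, 32]
In a BST, the LCA of p=23, q=35 is the first node v on the
root-to-leaf path with p <= v <= q (go left if both < v, right if both > v).
Walk from root:
  at 49: both 23 and 35 < 49, go left
  at 15: both 23 and 35 > 15, go right
  at 28: 23 <= 28 <= 35, this is the LCA
LCA = 28


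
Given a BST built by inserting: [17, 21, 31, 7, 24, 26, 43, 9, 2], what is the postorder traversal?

Tree insertion order: [17, 21, 31, 7, 24, 26, 43, 9, 2]
Tree (level-order array): [17, 7, 21, 2, 9, None, 31, None, None, None, None, 24, 43, None, 26]
Postorder traversal: [2, 9, 7, 26, 24, 43, 31, 21, 17]


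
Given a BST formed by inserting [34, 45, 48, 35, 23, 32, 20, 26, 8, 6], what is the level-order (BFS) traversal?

Tree insertion order: [34, 45, 48, 35, 23, 32, 20, 26, 8, 6]
Tree (level-order array): [34, 23, 45, 20, 32, 35, 48, 8, None, 26, None, None, None, None, None, 6]
BFS from the root, enqueuing left then right child of each popped node:
  queue [34] -> pop 34, enqueue [23, 45], visited so far: [34]
  queue [23, 45] -> pop 23, enqueue [20, 32], visited so far: [34, 23]
  queue [45, 20, 32] -> pop 45, enqueue [35, 48], visited so far: [34, 23, 45]
  queue [20, 32, 35, 48] -> pop 20, enqueue [8], visited so far: [34, 23, 45, 20]
  queue [32, 35, 48, 8] -> pop 32, enqueue [26], visited so far: [34, 23, 45, 20, 32]
  queue [35, 48, 8, 26] -> pop 35, enqueue [none], visited so far: [34, 23, 45, 20, 32, 35]
  queue [48, 8, 26] -> pop 48, enqueue [none], visited so far: [34, 23, 45, 20, 32, 35, 48]
  queue [8, 26] -> pop 8, enqueue [6], visited so far: [34, 23, 45, 20, 32, 35, 48, 8]
  queue [26, 6] -> pop 26, enqueue [none], visited so far: [34, 23, 45, 20, 32, 35, 48, 8, 26]
  queue [6] -> pop 6, enqueue [none], visited so far: [34, 23, 45, 20, 32, 35, 48, 8, 26, 6]
Result: [34, 23, 45, 20, 32, 35, 48, 8, 26, 6]


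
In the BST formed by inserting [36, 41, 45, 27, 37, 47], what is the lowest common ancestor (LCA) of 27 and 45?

Tree insertion order: [36, 41, 45, 27, 37, 47]
Tree (level-order array): [36, 27, 41, None, None, 37, 45, None, None, None, 47]
In a BST, the LCA of p=27, q=45 is the first node v on the
root-to-leaf path with p <= v <= q (go left if both < v, right if both > v).
Walk from root:
  at 36: 27 <= 36 <= 45, this is the LCA
LCA = 36
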